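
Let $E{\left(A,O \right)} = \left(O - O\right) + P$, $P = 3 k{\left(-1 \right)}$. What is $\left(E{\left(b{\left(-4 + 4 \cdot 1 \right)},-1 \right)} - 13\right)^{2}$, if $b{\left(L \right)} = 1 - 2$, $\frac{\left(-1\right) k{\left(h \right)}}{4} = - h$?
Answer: $625$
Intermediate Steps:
$k{\left(h \right)} = 4 h$ ($k{\left(h \right)} = - 4 \left(- h\right) = 4 h$)
$b{\left(L \right)} = -1$
$P = -12$ ($P = 3 \cdot 4 \left(-1\right) = 3 \left(-4\right) = -12$)
$E{\left(A,O \right)} = -12$ ($E{\left(A,O \right)} = \left(O - O\right) - 12 = 0 - 12 = -12$)
$\left(E{\left(b{\left(-4 + 4 \cdot 1 \right)},-1 \right)} - 13\right)^{2} = \left(-12 - 13\right)^{2} = \left(-25\right)^{2} = 625$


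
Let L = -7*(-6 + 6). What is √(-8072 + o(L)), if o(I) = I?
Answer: 2*I*√2018 ≈ 89.844*I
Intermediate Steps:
L = 0 (L = -7*0 = 0)
√(-8072 + o(L)) = √(-8072 + 0) = √(-8072) = 2*I*√2018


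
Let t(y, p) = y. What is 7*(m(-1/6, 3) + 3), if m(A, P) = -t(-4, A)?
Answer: 49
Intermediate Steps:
m(A, P) = 4 (m(A, P) = -1*(-4) = 4)
7*(m(-1/6, 3) + 3) = 7*(4 + 3) = 7*7 = 49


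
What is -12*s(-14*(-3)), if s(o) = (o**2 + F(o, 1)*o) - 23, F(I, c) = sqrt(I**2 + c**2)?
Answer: -20892 - 504*sqrt(1765) ≈ -42066.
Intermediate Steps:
s(o) = -23 + o**2 + o*sqrt(1 + o**2) (s(o) = (o**2 + sqrt(o**2 + 1**2)*o) - 23 = (o**2 + sqrt(o**2 + 1)*o) - 23 = (o**2 + sqrt(1 + o**2)*o) - 23 = (o**2 + o*sqrt(1 + o**2)) - 23 = -23 + o**2 + o*sqrt(1 + o**2))
-12*s(-14*(-3)) = -12*(-23 + (-14*(-3))**2 + (-14*(-3))*sqrt(1 + (-14*(-3))**2)) = -12*(-23 + 42**2 + 42*sqrt(1 + 42**2)) = -12*(-23 + 1764 + 42*sqrt(1 + 1764)) = -12*(-23 + 1764 + 42*sqrt(1765)) = -12*(1741 + 42*sqrt(1765)) = -20892 - 504*sqrt(1765)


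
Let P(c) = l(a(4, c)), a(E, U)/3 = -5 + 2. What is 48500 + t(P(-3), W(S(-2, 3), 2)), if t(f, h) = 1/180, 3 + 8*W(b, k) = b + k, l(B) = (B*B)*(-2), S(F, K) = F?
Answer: 8730001/180 ≈ 48500.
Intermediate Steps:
a(E, U) = -9 (a(E, U) = 3*(-5 + 2) = 3*(-3) = -9)
l(B) = -2*B² (l(B) = B²*(-2) = -2*B²)
P(c) = -162 (P(c) = -2*(-9)² = -2*81 = -162)
W(b, k) = -3/8 + b/8 + k/8 (W(b, k) = -3/8 + (b + k)/8 = -3/8 + (b/8 + k/8) = -3/8 + b/8 + k/8)
t(f, h) = 1/180
48500 + t(P(-3), W(S(-2, 3), 2)) = 48500 + 1/180 = 8730001/180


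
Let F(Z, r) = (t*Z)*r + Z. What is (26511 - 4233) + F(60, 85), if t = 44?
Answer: 246738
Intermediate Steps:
F(Z, r) = Z + 44*Z*r (F(Z, r) = (44*Z)*r + Z = 44*Z*r + Z = Z + 44*Z*r)
(26511 - 4233) + F(60, 85) = (26511 - 4233) + 60*(1 + 44*85) = 22278 + 60*(1 + 3740) = 22278 + 60*3741 = 22278 + 224460 = 246738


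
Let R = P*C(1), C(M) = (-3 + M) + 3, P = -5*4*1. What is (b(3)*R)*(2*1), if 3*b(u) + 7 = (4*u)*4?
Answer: -1640/3 ≈ -546.67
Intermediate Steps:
P = -20 (P = -20*1 = -20)
C(M) = M
b(u) = -7/3 + 16*u/3 (b(u) = -7/3 + ((4*u)*4)/3 = -7/3 + (16*u)/3 = -7/3 + 16*u/3)
R = -20 (R = -20*1 = -20)
(b(3)*R)*(2*1) = ((-7/3 + (16/3)*3)*(-20))*(2*1) = ((-7/3 + 16)*(-20))*2 = ((41/3)*(-20))*2 = -820/3*2 = -1640/3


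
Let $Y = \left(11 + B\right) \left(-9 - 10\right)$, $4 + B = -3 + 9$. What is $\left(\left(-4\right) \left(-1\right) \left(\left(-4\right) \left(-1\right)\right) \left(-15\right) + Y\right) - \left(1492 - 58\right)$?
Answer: $-1921$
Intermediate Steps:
$B = 2$ ($B = -4 + \left(-3 + 9\right) = -4 + 6 = 2$)
$Y = -247$ ($Y = \left(11 + 2\right) \left(-9 - 10\right) = 13 \left(-19\right) = -247$)
$\left(\left(-4\right) \left(-1\right) \left(\left(-4\right) \left(-1\right)\right) \left(-15\right) + Y\right) - \left(1492 - 58\right) = \left(\left(-4\right) \left(-1\right) \left(\left(-4\right) \left(-1\right)\right) \left(-15\right) - 247\right) - \left(1492 - 58\right) = \left(4 \cdot 4 \left(-15\right) - 247\right) - \left(1492 - 58\right) = \left(16 \left(-15\right) - 247\right) - 1434 = \left(-240 - 247\right) - 1434 = -487 - 1434 = -1921$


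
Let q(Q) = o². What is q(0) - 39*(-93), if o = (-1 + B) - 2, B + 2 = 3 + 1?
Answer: 3628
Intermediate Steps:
B = 2 (B = -2 + (3 + 1) = -2 + 4 = 2)
o = -1 (o = (-1 + 2) - 2 = 1 - 2 = -1)
q(Q) = 1 (q(Q) = (-1)² = 1)
q(0) - 39*(-93) = 1 - 39*(-93) = 1 + 3627 = 3628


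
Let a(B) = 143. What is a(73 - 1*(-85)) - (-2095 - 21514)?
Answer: 23752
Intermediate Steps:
a(73 - 1*(-85)) - (-2095 - 21514) = 143 - (-2095 - 21514) = 143 - 1*(-23609) = 143 + 23609 = 23752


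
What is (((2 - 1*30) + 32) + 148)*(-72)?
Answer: -10944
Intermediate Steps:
(((2 - 1*30) + 32) + 148)*(-72) = (((2 - 30) + 32) + 148)*(-72) = ((-28 + 32) + 148)*(-72) = (4 + 148)*(-72) = 152*(-72) = -10944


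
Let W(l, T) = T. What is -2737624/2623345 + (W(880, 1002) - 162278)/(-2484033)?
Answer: -6377265769372/6516475550385 ≈ -0.97864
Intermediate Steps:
-2737624/2623345 + (W(880, 1002) - 162278)/(-2484033) = -2737624/2623345 + (1002 - 162278)/(-2484033) = -2737624*1/2623345 - 161276*(-1/2484033) = -2737624/2623345 + 161276/2484033 = -6377265769372/6516475550385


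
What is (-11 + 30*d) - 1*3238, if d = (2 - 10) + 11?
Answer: -3159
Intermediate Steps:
d = 3 (d = -8 + 11 = 3)
(-11 + 30*d) - 1*3238 = (-11 + 30*3) - 1*3238 = (-11 + 90) - 3238 = 79 - 3238 = -3159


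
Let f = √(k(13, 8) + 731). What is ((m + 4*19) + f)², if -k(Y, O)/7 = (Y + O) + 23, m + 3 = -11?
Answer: 4267 + 372*√47 ≈ 6817.3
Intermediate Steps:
m = -14 (m = -3 - 11 = -14)
k(Y, O) = -161 - 7*O - 7*Y (k(Y, O) = -7*((Y + O) + 23) = -7*((O + Y) + 23) = -7*(23 + O + Y) = -161 - 7*O - 7*Y)
f = 3*√47 (f = √((-161 - 7*8 - 7*13) + 731) = √((-161 - 56 - 91) + 731) = √(-308 + 731) = √423 = 3*√47 ≈ 20.567)
((m + 4*19) + f)² = ((-14 + 4*19) + 3*√47)² = ((-14 + 76) + 3*√47)² = (62 + 3*√47)²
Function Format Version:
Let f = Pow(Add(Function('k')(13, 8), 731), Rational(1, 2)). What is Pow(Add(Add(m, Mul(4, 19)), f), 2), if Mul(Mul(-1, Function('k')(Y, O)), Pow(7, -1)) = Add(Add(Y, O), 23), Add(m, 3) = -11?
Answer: Add(4267, Mul(372, Pow(47, Rational(1, 2)))) ≈ 6817.3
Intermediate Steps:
m = -14 (m = Add(-3, -11) = -14)
Function('k')(Y, O) = Add(-161, Mul(-7, O), Mul(-7, Y)) (Function('k')(Y, O) = Mul(-7, Add(Add(Y, O), 23)) = Mul(-7, Add(Add(O, Y), 23)) = Mul(-7, Add(23, O, Y)) = Add(-161, Mul(-7, O), Mul(-7, Y)))
f = Mul(3, Pow(47, Rational(1, 2))) (f = Pow(Add(Add(-161, Mul(-7, 8), Mul(-7, 13)), 731), Rational(1, 2)) = Pow(Add(Add(-161, -56, -91), 731), Rational(1, 2)) = Pow(Add(-308, 731), Rational(1, 2)) = Pow(423, Rational(1, 2)) = Mul(3, Pow(47, Rational(1, 2))) ≈ 20.567)
Pow(Add(Add(m, Mul(4, 19)), f), 2) = Pow(Add(Add(-14, Mul(4, 19)), Mul(3, Pow(47, Rational(1, 2)))), 2) = Pow(Add(Add(-14, 76), Mul(3, Pow(47, Rational(1, 2)))), 2) = Pow(Add(62, Mul(3, Pow(47, Rational(1, 2)))), 2)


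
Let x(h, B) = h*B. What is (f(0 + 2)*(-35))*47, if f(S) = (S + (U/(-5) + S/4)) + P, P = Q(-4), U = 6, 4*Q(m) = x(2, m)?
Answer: 2303/2 ≈ 1151.5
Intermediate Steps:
x(h, B) = B*h
Q(m) = m/2 (Q(m) = (m*2)/4 = (2*m)/4 = m/2)
P = -2 (P = (½)*(-4) = -2)
f(S) = -16/5 + 5*S/4 (f(S) = (S + (6/(-5) + S/4)) - 2 = (S + (6*(-⅕) + S*(¼))) - 2 = (S + (-6/5 + S/4)) - 2 = (-6/5 + 5*S/4) - 2 = -16/5 + 5*S/4)
(f(0 + 2)*(-35))*47 = ((-16/5 + 5*(0 + 2)/4)*(-35))*47 = ((-16/5 + (5/4)*2)*(-35))*47 = ((-16/5 + 5/2)*(-35))*47 = -7/10*(-35)*47 = (49/2)*47 = 2303/2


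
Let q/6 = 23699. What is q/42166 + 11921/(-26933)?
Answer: 1663525058/567828439 ≈ 2.9296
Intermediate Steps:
q = 142194 (q = 6*23699 = 142194)
q/42166 + 11921/(-26933) = 142194/42166 + 11921/(-26933) = 142194*(1/42166) + 11921*(-1/26933) = 71097/21083 - 11921/26933 = 1663525058/567828439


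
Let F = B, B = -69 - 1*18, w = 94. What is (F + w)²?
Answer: 49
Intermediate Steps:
B = -87 (B = -69 - 18 = -87)
F = -87
(F + w)² = (-87 + 94)² = 7² = 49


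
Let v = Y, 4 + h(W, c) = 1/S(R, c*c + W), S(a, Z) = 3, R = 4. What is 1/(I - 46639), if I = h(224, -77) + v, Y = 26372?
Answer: -3/60812 ≈ -4.9332e-5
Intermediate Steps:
h(W, c) = -11/3 (h(W, c) = -4 + 1/3 = -4 + ⅓ = -11/3)
v = 26372
I = 79105/3 (I = -11/3 + 26372 = 79105/3 ≈ 26368.)
1/(I - 46639) = 1/(79105/3 - 46639) = 1/(-60812/3) = -3/60812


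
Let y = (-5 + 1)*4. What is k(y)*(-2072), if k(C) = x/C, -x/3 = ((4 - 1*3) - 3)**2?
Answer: -1554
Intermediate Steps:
x = -12 (x = -3*((4 - 1*3) - 3)**2 = -3*((4 - 3) - 3)**2 = -3*(1 - 3)**2 = -3*(-2)**2 = -3*4 = -12)
y = -16 (y = -4*4 = -16)
k(C) = -12/C
k(y)*(-2072) = -12/(-16)*(-2072) = -12*(-1/16)*(-2072) = (3/4)*(-2072) = -1554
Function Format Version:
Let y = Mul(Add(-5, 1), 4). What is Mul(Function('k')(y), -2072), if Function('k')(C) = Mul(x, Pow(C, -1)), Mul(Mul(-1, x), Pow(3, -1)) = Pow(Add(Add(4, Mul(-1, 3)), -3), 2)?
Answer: -1554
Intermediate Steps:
x = -12 (x = Mul(-3, Pow(Add(Add(4, Mul(-1, 3)), -3), 2)) = Mul(-3, Pow(Add(Add(4, -3), -3), 2)) = Mul(-3, Pow(Add(1, -3), 2)) = Mul(-3, Pow(-2, 2)) = Mul(-3, 4) = -12)
y = -16 (y = Mul(-4, 4) = -16)
Function('k')(C) = Mul(-12, Pow(C, -1))
Mul(Function('k')(y), -2072) = Mul(Mul(-12, Pow(-16, -1)), -2072) = Mul(Mul(-12, Rational(-1, 16)), -2072) = Mul(Rational(3, 4), -2072) = -1554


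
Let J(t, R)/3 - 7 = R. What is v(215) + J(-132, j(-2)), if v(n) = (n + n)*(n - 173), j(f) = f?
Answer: 18075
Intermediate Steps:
J(t, R) = 21 + 3*R
v(n) = 2*n*(-173 + n) (v(n) = (2*n)*(-173 + n) = 2*n*(-173 + n))
v(215) + J(-132, j(-2)) = 2*215*(-173 + 215) + (21 + 3*(-2)) = 2*215*42 + (21 - 6) = 18060 + 15 = 18075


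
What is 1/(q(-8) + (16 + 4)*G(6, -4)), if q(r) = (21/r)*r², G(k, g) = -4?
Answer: -1/248 ≈ -0.0040323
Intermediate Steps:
q(r) = 21*r
1/(q(-8) + (16 + 4)*G(6, -4)) = 1/(21*(-8) + (16 + 4)*(-4)) = 1/(-168 + 20*(-4)) = 1/(-168 - 80) = 1/(-248) = -1/248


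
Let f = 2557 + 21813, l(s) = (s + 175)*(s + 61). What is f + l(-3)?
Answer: 34346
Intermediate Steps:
l(s) = (61 + s)*(175 + s) (l(s) = (175 + s)*(61 + s) = (61 + s)*(175 + s))
f = 24370
f + l(-3) = 24370 + (10675 + (-3)**2 + 236*(-3)) = 24370 + (10675 + 9 - 708) = 24370 + 9976 = 34346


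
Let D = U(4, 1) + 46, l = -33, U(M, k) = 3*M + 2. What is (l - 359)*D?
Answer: -23520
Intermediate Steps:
U(M, k) = 2 + 3*M
D = 60 (D = (2 + 3*4) + 46 = (2 + 12) + 46 = 14 + 46 = 60)
(l - 359)*D = (-33 - 359)*60 = -392*60 = -23520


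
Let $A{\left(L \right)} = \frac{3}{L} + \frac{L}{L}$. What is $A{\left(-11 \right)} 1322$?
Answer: $\frac{10576}{11} \approx 961.45$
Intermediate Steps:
$A{\left(L \right)} = 1 + \frac{3}{L}$ ($A{\left(L \right)} = \frac{3}{L} + 1 = 1 + \frac{3}{L}$)
$A{\left(-11 \right)} 1322 = \frac{3 - 11}{-11} \cdot 1322 = \left(- \frac{1}{11}\right) \left(-8\right) 1322 = \frac{8}{11} \cdot 1322 = \frac{10576}{11}$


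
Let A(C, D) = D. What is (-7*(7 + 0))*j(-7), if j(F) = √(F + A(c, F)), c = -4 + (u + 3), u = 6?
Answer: -49*I*√14 ≈ -183.34*I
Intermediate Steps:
c = 5 (c = -4 + (6 + 3) = -4 + 9 = 5)
j(F) = √2*√F (j(F) = √(F + F) = √(2*F) = √2*√F)
(-7*(7 + 0))*j(-7) = (-7*(7 + 0))*(√2*√(-7)) = (-7*7)*(√2*(I*√7)) = -49*I*√14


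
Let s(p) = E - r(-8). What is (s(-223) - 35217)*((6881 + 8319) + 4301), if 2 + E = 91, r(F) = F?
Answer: -684875120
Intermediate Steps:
E = 89 (E = -2 + 91 = 89)
s(p) = 97 (s(p) = 89 - 1*(-8) = 89 + 8 = 97)
(s(-223) - 35217)*((6881 + 8319) + 4301) = (97 - 35217)*((6881 + 8319) + 4301) = -35120*(15200 + 4301) = -35120*19501 = -684875120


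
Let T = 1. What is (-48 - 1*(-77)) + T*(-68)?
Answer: -39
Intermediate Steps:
(-48 - 1*(-77)) + T*(-68) = (-48 - 1*(-77)) + 1*(-68) = (-48 + 77) - 68 = 29 - 68 = -39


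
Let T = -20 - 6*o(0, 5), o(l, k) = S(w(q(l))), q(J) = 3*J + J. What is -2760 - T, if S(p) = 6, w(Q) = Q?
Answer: -2704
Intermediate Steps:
q(J) = 4*J
o(l, k) = 6
T = -56 (T = -20 - 6*6 = -20 - 36 = -56)
-2760 - T = -2760 - 1*(-56) = -2760 + 56 = -2704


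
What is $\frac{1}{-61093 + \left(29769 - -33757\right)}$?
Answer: $\frac{1}{2433} \approx 0.00041102$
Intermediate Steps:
$\frac{1}{-61093 + \left(29769 - -33757\right)} = \frac{1}{-61093 + \left(29769 + 33757\right)} = \frac{1}{-61093 + 63526} = \frac{1}{2433}$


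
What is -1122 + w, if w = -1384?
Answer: -2506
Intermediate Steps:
-1122 + w = -1122 - 1384 = -2506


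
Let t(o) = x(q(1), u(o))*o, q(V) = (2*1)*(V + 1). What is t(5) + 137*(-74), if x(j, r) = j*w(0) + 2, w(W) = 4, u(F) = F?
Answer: -10048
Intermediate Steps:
q(V) = 2 + 2*V (q(V) = 2*(1 + V) = 2 + 2*V)
x(j, r) = 2 + 4*j (x(j, r) = j*4 + 2 = 4*j + 2 = 2 + 4*j)
t(o) = 18*o (t(o) = (2 + 4*(2 + 2*1))*o = (2 + 4*(2 + 2))*o = (2 + 4*4)*o = (2 + 16)*o = 18*o)
t(5) + 137*(-74) = 18*5 + 137*(-74) = 90 - 10138 = -10048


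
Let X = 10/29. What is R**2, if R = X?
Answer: 100/841 ≈ 0.11891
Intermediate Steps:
X = 10/29 (X = 10*(1/29) = 10/29 ≈ 0.34483)
R = 10/29 ≈ 0.34483
R**2 = (10/29)**2 = 100/841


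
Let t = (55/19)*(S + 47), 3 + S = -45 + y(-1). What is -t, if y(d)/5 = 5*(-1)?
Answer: 1430/19 ≈ 75.263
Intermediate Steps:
y(d) = -25 (y(d) = 5*(5*(-1)) = 5*(-5) = -25)
S = -73 (S = -3 + (-45 - 25) = -3 - 70 = -73)
t = -1430/19 (t = (55/19)*(-73 + 47) = (55*(1/19))*(-26) = (55/19)*(-26) = -1430/19 ≈ -75.263)
-t = -1*(-1430/19) = 1430/19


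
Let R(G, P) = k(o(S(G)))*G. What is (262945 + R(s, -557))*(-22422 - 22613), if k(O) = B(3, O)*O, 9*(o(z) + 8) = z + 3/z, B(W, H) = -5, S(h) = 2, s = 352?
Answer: -112004972275/9 ≈ -1.2445e+10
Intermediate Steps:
o(z) = -8 + 1/(3*z) + z/9 (o(z) = -8 + (z + 3/z)/9 = -8 + (1/(3*z) + z/9) = -8 + 1/(3*z) + z/9)
k(O) = -5*O
R(G, P) = 685*G/18 (R(G, P) = (-5*(3 + 2*(-72 + 2))/(9*2))*G = (-5*(3 + 2*(-70))/(9*2))*G = (-5*(3 - 140)/(9*2))*G = (-5*(-137)/(9*2))*G = (-5*(-137/18))*G = 685*G/18)
(262945 + R(s, -557))*(-22422 - 22613) = (262945 + (685/18)*352)*(-22422 - 22613) = (262945 + 120560/9)*(-45035) = (2487065/9)*(-45035) = -112004972275/9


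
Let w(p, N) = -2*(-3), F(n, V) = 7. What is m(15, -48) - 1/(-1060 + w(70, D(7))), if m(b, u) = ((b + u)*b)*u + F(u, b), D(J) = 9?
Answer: 25050419/1054 ≈ 23767.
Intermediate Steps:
w(p, N) = 6
m(b, u) = 7 + b*u*(b + u) (m(b, u) = ((b + u)*b)*u + 7 = (b*(b + u))*u + 7 = b*u*(b + u) + 7 = 7 + b*u*(b + u))
m(15, -48) - 1/(-1060 + w(70, D(7))) = (7 + 15*(-48)² - 48*15²) - 1/(-1060 + 6) = (7 + 15*2304 - 48*225) - 1/(-1054) = (7 + 34560 - 10800) - 1*(-1/1054) = 23767 + 1/1054 = 25050419/1054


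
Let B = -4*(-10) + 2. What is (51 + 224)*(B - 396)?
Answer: -97350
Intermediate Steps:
B = 42 (B = 40 + 2 = 42)
(51 + 224)*(B - 396) = (51 + 224)*(42 - 396) = 275*(-354) = -97350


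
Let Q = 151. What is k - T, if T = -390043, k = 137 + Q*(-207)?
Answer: 358923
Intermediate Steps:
k = -31120 (k = 137 + 151*(-207) = 137 - 31257 = -31120)
k - T = -31120 - 1*(-390043) = -31120 + 390043 = 358923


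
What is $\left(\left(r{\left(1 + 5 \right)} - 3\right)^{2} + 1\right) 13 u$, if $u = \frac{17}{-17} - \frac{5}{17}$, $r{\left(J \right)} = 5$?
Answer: $- \frac{1430}{17} \approx -84.118$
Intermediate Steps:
$u = - \frac{22}{17}$ ($u = 17 \left(- \frac{1}{17}\right) - \frac{5}{17} = -1 - \frac{5}{17} = - \frac{22}{17} \approx -1.2941$)
$\left(\left(r{\left(1 + 5 \right)} - 3\right)^{2} + 1\right) 13 u = \left(\left(5 - 3\right)^{2} + 1\right) 13 \left(- \frac{22}{17}\right) = \left(2^{2} + 1\right) 13 \left(- \frac{22}{17}\right) = \left(4 + 1\right) 13 \left(- \frac{22}{17}\right) = 5 \cdot 13 \left(- \frac{22}{17}\right) = 65 \left(- \frac{22}{17}\right) = - \frac{1430}{17}$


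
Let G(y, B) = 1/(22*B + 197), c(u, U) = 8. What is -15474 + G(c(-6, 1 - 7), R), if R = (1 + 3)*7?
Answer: -12580361/813 ≈ -15474.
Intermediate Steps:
R = 28 (R = 4*7 = 28)
G(y, B) = 1/(197 + 22*B)
-15474 + G(c(-6, 1 - 7), R) = -15474 + 1/(197 + 22*28) = -15474 + 1/(197 + 616) = -15474 + 1/813 = -12580361/813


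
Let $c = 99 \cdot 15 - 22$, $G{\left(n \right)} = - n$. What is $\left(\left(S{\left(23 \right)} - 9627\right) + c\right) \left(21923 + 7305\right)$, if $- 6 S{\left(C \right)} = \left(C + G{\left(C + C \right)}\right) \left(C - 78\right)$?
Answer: $- \frac{734338886}{3} \approx -2.4478 \cdot 10^{8}$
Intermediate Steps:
$S{\left(C \right)} = \frac{C \left(-78 + C\right)}{6}$ ($S{\left(C \right)} = - \frac{\left(C - \left(C + C\right)\right) \left(C - 78\right)}{6} = - \frac{\left(C - 2 C\right) \left(-78 + C\right)}{6} = - \frac{- C \left(-78 + C\right)}{6} = - \frac{\left(-1\right) C \left(-78 + C\right)}{6} = \frac{C \left(-78 + C\right)}{6}$)
$c = 1463$ ($c = 1485 - 22 = 1463$)
$\left(\left(S{\left(23 \right)} - 9627\right) + c\right) \left(21923 + 7305\right) = \left(\left(\frac{1}{6} \cdot 23 \left(-78 + 23\right) - 9627\right) + 1463\right) \left(21923 + 7305\right) = \left(\left(\frac{1}{6} \cdot 23 \left(-55\right) - 9627\right) + 1463\right) 29228 = \left(\left(- \frac{1265}{6} - 9627\right) + 1463\right) 29228 = \left(- \frac{59027}{6} + 1463\right) 29228 = \left(- \frac{50249}{6}\right) 29228 = - \frac{734338886}{3}$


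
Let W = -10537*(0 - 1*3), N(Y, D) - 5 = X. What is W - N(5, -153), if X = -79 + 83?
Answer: 31602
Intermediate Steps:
X = 4
N(Y, D) = 9 (N(Y, D) = 5 + 4 = 9)
W = 31611 (W = -10537*(0 - 3) = -10537*(-3) = 31611)
W - N(5, -153) = 31611 - 1*9 = 31611 - 9 = 31602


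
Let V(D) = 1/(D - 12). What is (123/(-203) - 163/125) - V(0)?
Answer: -556193/304500 ≈ -1.8266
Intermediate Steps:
V(D) = 1/(-12 + D)
(123/(-203) - 163/125) - V(0) = (123/(-203) - 163/125) - 1/(-12 + 0) = (123*(-1/203) - 163*1/125) - 1/(-12) = (-123/203 - 163/125) - 1*(-1/12) = -48464/25375 + 1/12 = -556193/304500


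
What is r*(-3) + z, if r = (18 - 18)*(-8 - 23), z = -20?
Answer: -20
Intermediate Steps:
r = 0 (r = 0*(-31) = 0)
r*(-3) + z = 0*(-3) - 20 = 0 - 20 = -20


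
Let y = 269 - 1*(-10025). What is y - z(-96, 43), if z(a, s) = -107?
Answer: 10401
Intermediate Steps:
y = 10294 (y = 269 + 10025 = 10294)
y - z(-96, 43) = 10294 - 1*(-107) = 10294 + 107 = 10401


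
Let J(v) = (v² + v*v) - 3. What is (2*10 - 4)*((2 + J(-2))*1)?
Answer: 112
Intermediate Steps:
J(v) = -3 + 2*v² (J(v) = (v² + v²) - 3 = 2*v² - 3 = -3 + 2*v²)
(2*10 - 4)*((2 + J(-2))*1) = (2*10 - 4)*((2 + (-3 + 2*(-2)²))*1) = (20 - 4)*((2 + (-3 + 2*4))*1) = 16*((2 + (-3 + 8))*1) = 16*((2 + 5)*1) = 16*(7*1) = 16*7 = 112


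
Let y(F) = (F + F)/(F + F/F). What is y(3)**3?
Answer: 27/8 ≈ 3.3750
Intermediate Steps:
y(F) = 2*F/(1 + F) (y(F) = (2*F)/(F + 1) = (2*F)/(1 + F) = 2*F/(1 + F))
y(3)**3 = (2*3/(1 + 3))**3 = (2*3/4)**3 = (2*3*(1/4))**3 = (3/2)**3 = 27/8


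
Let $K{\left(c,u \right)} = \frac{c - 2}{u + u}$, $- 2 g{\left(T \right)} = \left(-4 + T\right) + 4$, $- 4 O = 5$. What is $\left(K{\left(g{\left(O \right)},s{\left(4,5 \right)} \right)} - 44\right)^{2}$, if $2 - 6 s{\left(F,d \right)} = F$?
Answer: $\frac{450241}{256} \approx 1758.8$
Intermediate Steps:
$O = - \frac{5}{4}$ ($O = \left(- \frac{1}{4}\right) 5 = - \frac{5}{4} \approx -1.25$)
$s{\left(F,d \right)} = \frac{1}{3} - \frac{F}{6}$
$g{\left(T \right)} = - \frac{T}{2}$ ($g{\left(T \right)} = - \frac{\left(-4 + T\right) + 4}{2} = - \frac{T}{2}$)
$K{\left(c,u \right)} = \frac{-2 + c}{2 u}$
$\left(K{\left(g{\left(O \right)},s{\left(4,5 \right)} \right)} - 44\right)^{2} = \left(\frac{-2 - - \frac{5}{8}}{2 \left(\frac{1}{3} - \frac{2}{3}\right)} - 44\right)^{2} = \left(\frac{-2 + \frac{5}{8}}{2 \left(\frac{1}{3} - \frac{2}{3}\right)} - 44\right)^{2} = \left(\frac{1}{2} \frac{1}{- \frac{1}{3}} \left(- \frac{11}{8}\right) - 44\right)^{2} = \left(\frac{1}{2} \left(-3\right) \left(- \frac{11}{8}\right) - 44\right)^{2} = \left(\frac{33}{16} - 44\right)^{2} = \left(- \frac{671}{16}\right)^{2} = \frac{450241}{256}$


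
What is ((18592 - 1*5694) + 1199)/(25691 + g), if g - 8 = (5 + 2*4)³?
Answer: 14097/27896 ≈ 0.50534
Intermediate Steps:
g = 2205 (g = 8 + (5 + 2*4)³ = 8 + (5 + 8)³ = 8 + 13³ = 8 + 2197 = 2205)
((18592 - 1*5694) + 1199)/(25691 + g) = ((18592 - 1*5694) + 1199)/(25691 + 2205) = ((18592 - 5694) + 1199)/27896 = (12898 + 1199)*(1/27896) = 14097*(1/27896) = 14097/27896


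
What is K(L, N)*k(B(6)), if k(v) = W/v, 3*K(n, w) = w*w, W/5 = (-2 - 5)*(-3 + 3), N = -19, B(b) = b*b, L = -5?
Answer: 0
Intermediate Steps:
B(b) = b²
W = 0 (W = 5*((-2 - 5)*(-3 + 3)) = 5*(-7*0) = 5*0 = 0)
K(n, w) = w²/3 (K(n, w) = (w*w)/3 = w²/3)
k(v) = 0 (k(v) = 0/v = 0)
K(L, N)*k(B(6)) = ((⅓)*(-19)²)*0 = ((⅓)*361)*0 = (361/3)*0 = 0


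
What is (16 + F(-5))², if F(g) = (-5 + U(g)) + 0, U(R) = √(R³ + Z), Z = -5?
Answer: (11 + I*√130)² ≈ -9.0 + 250.84*I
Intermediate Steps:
U(R) = √(-5 + R³) (U(R) = √(R³ - 5) = √(-5 + R³))
F(g) = -5 + √(-5 + g³) (F(g) = (-5 + √(-5 + g³)) + 0 = -5 + √(-5 + g³))
(16 + F(-5))² = (16 + (-5 + √(-5 + (-5)³)))² = (16 + (-5 + √(-5 - 125)))² = (16 + (-5 + √(-130)))² = (16 + (-5 + I*√130))² = (11 + I*√130)²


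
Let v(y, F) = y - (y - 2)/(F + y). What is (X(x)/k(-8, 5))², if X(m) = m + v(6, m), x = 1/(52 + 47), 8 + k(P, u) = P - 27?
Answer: 99112262041/6415658397225 ≈ 0.015448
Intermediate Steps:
v(y, F) = y - (-2 + y)/(F + y)
k(P, u) = -35 + P (k(P, u) = -8 + (P - 27) = -8 + (-27 + P) = -35 + P)
x = 1/99 ≈ 0.010101
X(m) = m + (32 + 6*m)/(6 + m) (X(m) = m + (2 + 6² - 1*6 + m*6)/(m + 6) = m + (2 + 36 - 6 + 6*m)/(6 + m) = m + (32 + 6*m)/(6 + m))
(X(x)/k(-8, 5))² = (((32 + (1/99)² + 12*(1/99))/(6 + 1/99))/(-35 - 8))² = (((32 + 1/9801 + 4/33)/(595/99))/(-43))² = (((99/595)*(314821/9801))*(-1/43))² = ((314821/58905)*(-1/43))² = (-314821/2532915)² = 99112262041/6415658397225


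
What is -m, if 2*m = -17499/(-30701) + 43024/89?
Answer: -1322437235/5464778 ≈ -241.99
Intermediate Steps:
m = 1322437235/5464778 (m = (-17499/(-30701) + 43024/89)/2 = (-17499*(-1/30701) + 43024*(1/89))/2 = (17499/30701 + 43024/89)/2 = (1/2)*(1322437235/2732389) = 1322437235/5464778 ≈ 241.99)
-m = -1*1322437235/5464778 = -1322437235/5464778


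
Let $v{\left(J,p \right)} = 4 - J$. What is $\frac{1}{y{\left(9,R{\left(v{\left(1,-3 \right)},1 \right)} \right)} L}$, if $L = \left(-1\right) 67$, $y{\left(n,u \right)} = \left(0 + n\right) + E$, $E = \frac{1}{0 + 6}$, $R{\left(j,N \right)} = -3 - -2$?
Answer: $- \frac{6}{3685} \approx -0.0016282$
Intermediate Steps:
$R{\left(j,N \right)} = -1$ ($R{\left(j,N \right)} = -3 + 2 = -1$)
$E = \frac{1}{6} \approx 0.16667$
$y{\left(n,u \right)} = \frac{1}{6} + n$ ($y{\left(n,u \right)} = \left(0 + n\right) + \frac{1}{6} = n + \frac{1}{6} = \frac{1}{6} + n$)
$L = -67$
$\frac{1}{y{\left(9,R{\left(v{\left(1,-3 \right)},1 \right)} \right)} L} = \frac{1}{\left(\frac{1}{6} + 9\right) \left(-67\right)} = \frac{1}{\frac{55}{6} \left(-67\right)} = \frac{1}{- \frac{3685}{6}} = - \frac{6}{3685}$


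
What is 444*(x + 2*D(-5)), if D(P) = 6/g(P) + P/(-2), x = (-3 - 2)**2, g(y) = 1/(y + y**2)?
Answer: 119880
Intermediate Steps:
x = 25 (x = (-5)**2 = 25)
D(P) = -P/2 + 6*P*(1 + P) (D(P) = 6/((1/(P*(1 + P)))) + P/(-2) = 6*(P*(1 + P)) + P*(-1/2) = 6*P*(1 + P) - P/2 = -P/2 + 6*P*(1 + P))
444*(x + 2*D(-5)) = 444*(25 + 2*((1/2)*(-5)*(11 + 12*(-5)))) = 444*(25 + 2*((1/2)*(-5)*(11 - 60))) = 444*(25 + 2*((1/2)*(-5)*(-49))) = 444*(25 + 2*(245/2)) = 444*(25 + 245) = 444*270 = 119880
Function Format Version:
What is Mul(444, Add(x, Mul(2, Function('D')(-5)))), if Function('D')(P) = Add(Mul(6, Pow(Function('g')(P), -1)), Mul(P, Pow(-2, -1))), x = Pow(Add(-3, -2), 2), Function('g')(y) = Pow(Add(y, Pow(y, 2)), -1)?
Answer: 119880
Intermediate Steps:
x = 25 (x = Pow(-5, 2) = 25)
Function('D')(P) = Add(Mul(Rational(-1, 2), P), Mul(6, P, Add(1, P))) (Function('D')(P) = Add(Mul(6, Pow(Mul(Pow(P, -1), Pow(Add(1, P), -1)), -1)), Mul(P, Pow(-2, -1))) = Add(Mul(6, Mul(P, Add(1, P))), Mul(P, Rational(-1, 2))) = Add(Mul(6, P, Add(1, P)), Mul(Rational(-1, 2), P)) = Add(Mul(Rational(-1, 2), P), Mul(6, P, Add(1, P))))
Mul(444, Add(x, Mul(2, Function('D')(-5)))) = Mul(444, Add(25, Mul(2, Mul(Rational(1, 2), -5, Add(11, Mul(12, -5)))))) = Mul(444, Add(25, Mul(2, Mul(Rational(1, 2), -5, Add(11, -60))))) = Mul(444, Add(25, Mul(2, Mul(Rational(1, 2), -5, -49)))) = Mul(444, Add(25, Mul(2, Rational(245, 2)))) = Mul(444, Add(25, 245)) = Mul(444, 270) = 119880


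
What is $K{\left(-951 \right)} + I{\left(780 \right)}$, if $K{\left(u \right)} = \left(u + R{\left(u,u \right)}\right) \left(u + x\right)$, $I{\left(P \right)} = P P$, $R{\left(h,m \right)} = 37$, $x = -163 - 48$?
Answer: $1670468$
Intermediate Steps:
$x = -211$ ($x = -163 - 48 = -211$)
$I{\left(P \right)} = P^{2}$
$K{\left(u \right)} = \left(-211 + u\right) \left(37 + u\right)$ ($K{\left(u \right)} = \left(u + 37\right) \left(u - 211\right) = \left(37 + u\right) \left(-211 + u\right) = \left(-211 + u\right) \left(37 + u\right)$)
$K{\left(-951 \right)} + I{\left(780 \right)} = \left(-7807 + \left(-951\right)^{2} - -165474\right) + 780^{2} = \left(-7807 + 904401 + 165474\right) + 608400 = 1062068 + 608400 = 1670468$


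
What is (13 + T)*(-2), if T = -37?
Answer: 48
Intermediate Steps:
(13 + T)*(-2) = (13 - 37)*(-2) = -24*(-2) = 48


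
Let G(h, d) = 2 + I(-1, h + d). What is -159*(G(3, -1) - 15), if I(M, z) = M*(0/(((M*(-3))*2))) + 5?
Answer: 1272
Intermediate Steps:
I(M, z) = 5 (I(M, z) = M*(0/((-3*M*2))) + 5 = M*(0/((-6*M))) + 5 = M*(0*(-1/(6*M))) + 5 = M*0 + 5 = 0 + 5 = 5)
G(h, d) = 7 (G(h, d) = 2 + 5 = 7)
-159*(G(3, -1) - 15) = -159*(7 - 15) = -159*(-8) = 1272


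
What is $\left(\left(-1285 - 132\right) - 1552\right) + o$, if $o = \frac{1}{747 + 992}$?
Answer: $- \frac{5163090}{1739} \approx -2969.0$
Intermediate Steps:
$o = \frac{1}{1739} \approx 0.00057504$
$\left(\left(-1285 - 132\right) - 1552\right) + o = \left(\left(-1285 - 132\right) - 1552\right) + \frac{1}{1739} = \left(-1417 - 1552\right) + \frac{1}{1739} = -2969 + \frac{1}{1739} = - \frac{5163090}{1739}$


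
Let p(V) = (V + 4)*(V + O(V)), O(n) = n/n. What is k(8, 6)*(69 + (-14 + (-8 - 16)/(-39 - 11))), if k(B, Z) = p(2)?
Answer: 24966/25 ≈ 998.64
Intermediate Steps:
O(n) = 1
p(V) = (1 + V)*(4 + V) (p(V) = (V + 4)*(V + 1) = (4 + V)*(1 + V) = (1 + V)*(4 + V))
k(B, Z) = 18 (k(B, Z) = 4 + 2**2 + 5*2 = 4 + 4 + 10 = 18)
k(8, 6)*(69 + (-14 + (-8 - 16)/(-39 - 11))) = 18*(69 + (-14 + (-8 - 16)/(-39 - 11))) = 18*(69 + (-14 - 24/(-50))) = 18*(69 + (-14 - 24*(-1/50))) = 18*(69 + (-14 + 12/25)) = 18*(69 - 338/25) = 18*(1387/25) = 24966/25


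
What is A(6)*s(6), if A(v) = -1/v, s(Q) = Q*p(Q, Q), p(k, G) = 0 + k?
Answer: -6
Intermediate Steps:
p(k, G) = k
s(Q) = Q² (s(Q) = Q*Q = Q²)
A(6)*s(6) = -1/6*6² = -1*⅙*36 = -⅙*36 = -6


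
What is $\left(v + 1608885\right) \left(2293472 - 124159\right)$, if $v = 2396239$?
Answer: $8688367559812$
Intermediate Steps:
$\left(v + 1608885\right) \left(2293472 - 124159\right) = \left(2396239 + 1608885\right) \left(2293472 - 124159\right) = 4005124 \cdot 2169313 = 8688367559812$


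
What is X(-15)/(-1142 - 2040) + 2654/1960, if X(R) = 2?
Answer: 2110277/1559180 ≈ 1.3535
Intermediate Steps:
X(-15)/(-1142 - 2040) + 2654/1960 = 2/(-1142 - 2040) + 2654/1960 = 2/(-3182) + 2654*(1/1960) = 2*(-1/3182) + 1327/980 = -1/1591 + 1327/980 = 2110277/1559180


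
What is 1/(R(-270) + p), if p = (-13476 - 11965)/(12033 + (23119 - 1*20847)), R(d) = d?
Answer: -14305/3887791 ≈ -0.0036795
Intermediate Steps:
p = -25441/14305 (p = -25441/(12033 + (23119 - 20847)) = -25441/(12033 + 2272) = -25441/14305 ≈ -1.7785)
1/(R(-270) + p) = 1/(-270 - 25441/14305) = 1/(-3887791/14305) = -14305/3887791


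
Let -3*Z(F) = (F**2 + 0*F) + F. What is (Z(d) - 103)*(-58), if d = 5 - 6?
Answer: 5974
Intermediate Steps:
d = -1
Z(F) = -F/3 - F**2/3 (Z(F) = -((F**2 + 0*F) + F)/3 = -((F**2 + 0) + F)/3 = -(F**2 + F)/3 = -(F + F**2)/3 = -F/3 - F**2/3)
(Z(d) - 103)*(-58) = (-1/3*(-1)*(1 - 1) - 103)*(-58) = (-1/3*(-1)*0 - 103)*(-58) = (0 - 103)*(-58) = -103*(-58) = 5974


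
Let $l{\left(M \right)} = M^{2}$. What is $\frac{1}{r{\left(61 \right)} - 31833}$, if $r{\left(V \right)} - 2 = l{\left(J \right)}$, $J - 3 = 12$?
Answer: $- \frac{1}{31606} \approx -3.164 \cdot 10^{-5}$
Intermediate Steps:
$J = 15$ ($J = 3 + 12 = 15$)
$r{\left(V \right)} = 227$ ($r{\left(V \right)} = 2 + 15^{2} = 2 + 225 = 227$)
$\frac{1}{r{\left(61 \right)} - 31833} = \frac{1}{227 - 31833} = \frac{1}{-31606} = - \frac{1}{31606}$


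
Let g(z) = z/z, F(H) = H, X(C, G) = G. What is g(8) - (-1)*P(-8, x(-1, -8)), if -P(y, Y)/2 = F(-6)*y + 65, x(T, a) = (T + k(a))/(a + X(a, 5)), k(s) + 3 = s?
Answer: -225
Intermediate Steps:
k(s) = -3 + s
g(z) = 1
x(T, a) = (-3 + T + a)/(5 + a) (x(T, a) = (T + (-3 + a))/(a + 5) = (-3 + T + a)/(5 + a))
P(y, Y) = -130 + 12*y (P(y, Y) = -2*(-6*y + 65) = -2*(65 - 6*y) = -130 + 12*y)
g(8) - (-1)*P(-8, x(-1, -8)) = 1 - (-1)*(-130 + 12*(-8)) = 1 - (-1)*(-130 - 96) = 1 - (-1)*(-226) = 1 - 1*226 = 1 - 226 = -225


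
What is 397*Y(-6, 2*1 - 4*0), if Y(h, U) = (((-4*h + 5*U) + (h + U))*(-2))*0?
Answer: 0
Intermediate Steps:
Y(h, U) = 0 (Y(h, U) = (((-4*h + 5*U) + (U + h))*(-2))*0 = ((-3*h + 6*U)*(-2))*0 = (-12*U + 6*h)*0 = 0)
397*Y(-6, 2*1 - 4*0) = 397*0 = 0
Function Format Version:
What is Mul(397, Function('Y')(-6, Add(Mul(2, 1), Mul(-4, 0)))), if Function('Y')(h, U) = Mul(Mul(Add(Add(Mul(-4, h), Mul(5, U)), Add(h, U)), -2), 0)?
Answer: 0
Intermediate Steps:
Function('Y')(h, U) = 0 (Function('Y')(h, U) = Mul(Mul(Add(Add(Mul(-4, h), Mul(5, U)), Add(U, h)), -2), 0) = Mul(Mul(Add(Mul(-3, h), Mul(6, U)), -2), 0) = Mul(Add(Mul(-12, U), Mul(6, h)), 0) = 0)
Mul(397, Function('Y')(-6, Add(Mul(2, 1), Mul(-4, 0)))) = Mul(397, 0) = 0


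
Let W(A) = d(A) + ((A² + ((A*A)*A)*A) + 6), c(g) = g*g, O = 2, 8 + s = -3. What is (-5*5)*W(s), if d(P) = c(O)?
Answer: -369300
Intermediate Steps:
s = -11 (s = -8 - 3 = -11)
c(g) = g²
d(P) = 4 (d(P) = 2² = 4)
W(A) = 10 + A² + A⁴ (W(A) = 4 + ((A² + ((A*A)*A)*A) + 6) = 4 + ((A² + (A²*A)*A) + 6) = 4 + ((A² + A³*A) + 6) = 4 + ((A² + A⁴) + 6) = 4 + (6 + A² + A⁴) = 10 + A² + A⁴)
(-5*5)*W(s) = (-5*5)*(10 + (-11)² + (-11)⁴) = -25*(10 + 121 + 14641) = -25*14772 = -369300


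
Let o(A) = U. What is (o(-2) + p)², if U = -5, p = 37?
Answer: 1024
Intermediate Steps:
o(A) = -5
(o(-2) + p)² = (-5 + 37)² = 32² = 1024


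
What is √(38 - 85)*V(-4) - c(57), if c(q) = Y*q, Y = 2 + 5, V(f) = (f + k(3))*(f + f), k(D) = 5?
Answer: -399 - 8*I*√47 ≈ -399.0 - 54.845*I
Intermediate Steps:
V(f) = 2*f*(5 + f) (V(f) = (f + 5)*(f + f) = (5 + f)*(2*f) = 2*f*(5 + f))
Y = 7
c(q) = 7*q
√(38 - 85)*V(-4) - c(57) = √(38 - 85)*(2*(-4)*(5 - 4)) - 7*57 = √(-47)*(2*(-4)*1) - 1*399 = (I*√47)*(-8) - 399 = -8*I*√47 - 399 = -399 - 8*I*√47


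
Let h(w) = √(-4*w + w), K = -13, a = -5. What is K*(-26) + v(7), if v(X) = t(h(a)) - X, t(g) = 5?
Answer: 336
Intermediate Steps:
h(w) = √3*√(-w) (h(w) = √(-3*w) = √3*√(-w))
v(X) = 5 - X
K*(-26) + v(7) = -13*(-26) + (5 - 1*7) = 338 + (5 - 7) = 338 - 2 = 336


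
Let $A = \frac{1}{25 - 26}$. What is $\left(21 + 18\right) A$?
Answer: $-39$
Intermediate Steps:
$A = -1$ ($A = \frac{1}{-1} = -1$)
$\left(21 + 18\right) A = \left(21 + 18\right) \left(-1\right) = 39 \left(-1\right) = -39$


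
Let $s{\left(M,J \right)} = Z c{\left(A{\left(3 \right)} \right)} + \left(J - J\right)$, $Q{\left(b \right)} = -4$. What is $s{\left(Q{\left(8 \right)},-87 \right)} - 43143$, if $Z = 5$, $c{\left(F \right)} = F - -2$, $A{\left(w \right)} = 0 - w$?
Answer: $-43148$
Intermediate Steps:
$A{\left(w \right)} = - w$
$c{\left(F \right)} = 2 + F$ ($c{\left(F \right)} = F + 2 = 2 + F$)
$s{\left(M,J \right)} = -5$ ($s{\left(M,J \right)} = 5 \left(2 - 3\right) + \left(J - J\right) = 5 \left(2 - 3\right) + 0 = 5 \left(-1\right) + 0 = -5 + 0 = -5$)
$s{\left(Q{\left(8 \right)},-87 \right)} - 43143 = -5 - 43143 = -43148$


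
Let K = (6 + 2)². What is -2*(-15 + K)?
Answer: -98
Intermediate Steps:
K = 64 (K = 8² = 64)
-2*(-15 + K) = -2*(-15 + 64) = -2*49 = -98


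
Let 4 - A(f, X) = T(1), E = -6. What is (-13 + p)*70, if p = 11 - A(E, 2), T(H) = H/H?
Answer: -350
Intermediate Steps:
T(H) = 1
A(f, X) = 3 (A(f, X) = 4 - 1*1 = 4 - 1 = 3)
p = 8 (p = 11 - 1*3 = 11 - 3 = 8)
(-13 + p)*70 = (-13 + 8)*70 = -5*70 = -350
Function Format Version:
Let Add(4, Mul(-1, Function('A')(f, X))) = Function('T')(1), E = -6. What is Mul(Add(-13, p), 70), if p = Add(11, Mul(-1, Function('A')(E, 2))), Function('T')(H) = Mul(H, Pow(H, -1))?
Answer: -350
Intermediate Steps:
Function('T')(H) = 1
Function('A')(f, X) = 3 (Function('A')(f, X) = Add(4, Mul(-1, 1)) = Add(4, -1) = 3)
p = 8 (p = Add(11, Mul(-1, 3)) = Add(11, -3) = 8)
Mul(Add(-13, p), 70) = Mul(Add(-13, 8), 70) = Mul(-5, 70) = -350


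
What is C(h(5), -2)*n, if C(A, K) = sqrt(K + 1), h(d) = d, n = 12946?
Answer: 12946*I ≈ 12946.0*I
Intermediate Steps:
C(A, K) = sqrt(1 + K)
C(h(5), -2)*n = sqrt(1 - 2)*12946 = sqrt(-1)*12946 = I*12946 = 12946*I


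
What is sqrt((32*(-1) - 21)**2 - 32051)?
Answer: I*sqrt(29242) ≈ 171.0*I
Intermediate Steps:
sqrt((32*(-1) - 21)**2 - 32051) = sqrt((-32 - 21)**2 - 32051) = sqrt((-53)**2 - 32051) = sqrt(2809 - 32051) = sqrt(-29242) = I*sqrt(29242)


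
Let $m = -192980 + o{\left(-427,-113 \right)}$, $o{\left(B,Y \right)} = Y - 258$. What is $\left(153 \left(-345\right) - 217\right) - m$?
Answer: $140349$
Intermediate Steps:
$o{\left(B,Y \right)} = -258 + Y$
$m = -193351$ ($m = -192980 - 371 = -193351$)
$\left(153 \left(-345\right) - 217\right) - m = \left(153 \left(-345\right) - 217\right) - -193351 = \left(-52785 - 217\right) + 193351 = -53002 + 193351 = 140349$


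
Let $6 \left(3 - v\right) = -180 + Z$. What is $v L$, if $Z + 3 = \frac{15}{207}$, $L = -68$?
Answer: $- \frac{471376}{207} \approx -2277.2$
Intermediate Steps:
$Z = - \frac{202}{69}$ ($Z = -3 + \frac{15}{207} = -3 + 15 \cdot \frac{1}{207} = -3 + \frac{5}{69} = - \frac{202}{69} \approx -2.9275$)
$v = \frac{6932}{207}$ ($v = 3 - \frac{-180 - \frac{202}{69}}{6} = 3 - - \frac{6311}{207} = 3 + \frac{6311}{207} = \frac{6932}{207} \approx 33.488$)
$v L = \frac{6932}{207} \left(-68\right) = - \frac{471376}{207}$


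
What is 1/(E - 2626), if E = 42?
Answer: -1/2584 ≈ -0.00038700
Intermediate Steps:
1/(E - 2626) = 1/(42 - 2626) = 1/(-2584) = -1/2584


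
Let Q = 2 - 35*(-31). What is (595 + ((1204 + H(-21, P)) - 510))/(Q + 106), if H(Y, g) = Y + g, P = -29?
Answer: 1239/1193 ≈ 1.0386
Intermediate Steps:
Q = 1087 (Q = 2 + 1085 = 1087)
(595 + ((1204 + H(-21, P)) - 510))/(Q + 106) = (595 + ((1204 + (-21 - 29)) - 510))/(1087 + 106) = (595 + ((1204 - 50) - 510))/1193 = (595 + (1154 - 510))*(1/1193) = (595 + 644)*(1/1193) = 1239*(1/1193) = 1239/1193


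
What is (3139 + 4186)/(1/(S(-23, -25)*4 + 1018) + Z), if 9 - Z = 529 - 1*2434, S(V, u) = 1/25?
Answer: 186450550/48718981 ≈ 3.8271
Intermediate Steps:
S(V, u) = 1/25
Z = 1914 (Z = 9 - (529 - 1*2434) = 9 - (529 - 2434) = 9 - 1*(-1905) = 9 + 1905 = 1914)
(3139 + 4186)/(1/(S(-23, -25)*4 + 1018) + Z) = (3139 + 4186)/(1/((1/25)*4 + 1018) + 1914) = 7325/(1/(4/25 + 1018) + 1914) = 7325/(1/(25454/25) + 1914) = 7325/(25/25454 + 1914) = 7325/(48718981/25454) = 7325*(25454/48718981) = 186450550/48718981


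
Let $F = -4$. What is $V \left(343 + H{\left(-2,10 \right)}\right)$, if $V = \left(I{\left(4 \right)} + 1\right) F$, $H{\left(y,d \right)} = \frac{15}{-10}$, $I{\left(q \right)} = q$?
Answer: $-6830$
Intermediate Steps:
$H{\left(y,d \right)} = - \frac{3}{2}$ ($H{\left(y,d \right)} = 15 \left(- \frac{1}{10}\right) = - \frac{3}{2}$)
$V = -20$ ($V = \left(4 + 1\right) \left(-4\right) = 5 \left(-4\right) = -20$)
$V \left(343 + H{\left(-2,10 \right)}\right) = - 20 \left(343 - \frac{3}{2}\right) = \left(-20\right) \frac{683}{2} = -6830$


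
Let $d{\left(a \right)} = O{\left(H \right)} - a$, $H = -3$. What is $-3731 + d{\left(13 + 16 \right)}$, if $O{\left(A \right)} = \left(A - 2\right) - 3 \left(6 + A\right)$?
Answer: $-3774$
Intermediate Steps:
$O{\left(A \right)} = -20 - 2 A$ ($O{\left(A \right)} = \left(-2 + A\right) - \left(18 + 3 A\right) = -20 - 2 A$)
$d{\left(a \right)} = -14 - a$ ($d{\left(a \right)} = \left(-20 - -6\right) - a = \left(-20 + 6\right) - a = -14 - a$)
$-3731 + d{\left(13 + 16 \right)} = -3731 - 43 = -3774$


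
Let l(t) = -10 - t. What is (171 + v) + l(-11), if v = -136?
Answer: 36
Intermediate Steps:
(171 + v) + l(-11) = (171 - 136) + (-10 - 1*(-11)) = 35 + (-10 + 11) = 35 + 1 = 36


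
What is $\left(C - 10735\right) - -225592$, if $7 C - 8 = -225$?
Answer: $214826$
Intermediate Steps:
$C = -31$ ($C = \frac{8}{7} + \frac{1}{7} \left(-225\right) = \frac{8}{7} - \frac{225}{7} = -31$)
$\left(C - 10735\right) - -225592 = \left(-31 - 10735\right) - -225592 = \left(-31 - 10735\right) + 225592 = -10766 + 225592 = 214826$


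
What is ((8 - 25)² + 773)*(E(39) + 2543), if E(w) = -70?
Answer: 2626326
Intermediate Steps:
((8 - 25)² + 773)*(E(39) + 2543) = ((8 - 25)² + 773)*(-70 + 2543) = ((-17)² + 773)*2473 = (289 + 773)*2473 = 1062*2473 = 2626326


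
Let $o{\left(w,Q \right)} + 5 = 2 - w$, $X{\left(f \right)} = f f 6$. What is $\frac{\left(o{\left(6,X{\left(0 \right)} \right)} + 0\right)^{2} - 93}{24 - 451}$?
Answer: $\frac{12}{427} \approx 0.028103$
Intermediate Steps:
$X{\left(f \right)} = 6 f^{2}$ ($X{\left(f \right)} = f^{2} \cdot 6 = 6 f^{2}$)
$o{\left(w,Q \right)} = -3 - w$ ($o{\left(w,Q \right)} = -5 - \left(-2 + w\right) = -3 - w$)
$\frac{\left(o{\left(6,X{\left(0 \right)} \right)} + 0\right)^{2} - 93}{24 - 451} = \frac{\left(\left(-3 - 6\right) + 0\right)^{2} - 93}{24 - 451} = \frac{\left(\left(-3 - 6\right) + 0\right)^{2} - 93}{-427} = \left(\left(-9 + 0\right)^{2} - 93\right) \left(- \frac{1}{427}\right) = \left(\left(-9\right)^{2} - 93\right) \left(- \frac{1}{427}\right) = \left(81 - 93\right) \left(- \frac{1}{427}\right) = \left(-12\right) \left(- \frac{1}{427}\right) = \frac{12}{427}$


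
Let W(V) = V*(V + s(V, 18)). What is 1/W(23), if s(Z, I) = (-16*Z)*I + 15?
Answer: -1/151478 ≈ -6.6016e-6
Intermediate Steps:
s(Z, I) = 15 - 16*I*Z (s(Z, I) = -16*I*Z + 15 = 15 - 16*I*Z)
W(V) = V*(15 - 287*V) (W(V) = V*(V + (15 - 16*18*V)) = V*(V + (15 - 288*V)) = V*(15 - 287*V))
1/W(23) = 1/(23*(15 - 287*23)) = 1/(23*(15 - 6601)) = 1/(23*(-6586)) = 1/(-151478) = -1/151478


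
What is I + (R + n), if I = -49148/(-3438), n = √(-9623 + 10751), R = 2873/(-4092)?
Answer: 31872707/2344716 + 2*√282 ≈ 47.179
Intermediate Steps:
R = -2873/4092 (R = 2873*(-1/4092) = -2873/4092 ≈ -0.70210)
n = 2*√282 (n = √1128 = 2*√282 ≈ 33.586)
I = 24574/1719 (I = -49148*(-1/3438) = 24574/1719 ≈ 14.296)
I + (R + n) = 24574/1719 + (-2873/4092 + 2*√282) = 31872707/2344716 + 2*√282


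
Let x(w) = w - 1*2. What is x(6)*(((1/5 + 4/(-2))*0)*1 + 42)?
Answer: 168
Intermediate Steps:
x(w) = -2 + w (x(w) = w - 2 = -2 + w)
x(6)*(((1/5 + 4/(-2))*0)*1 + 42) = (-2 + 6)*(((1/5 + 4/(-2))*0)*1 + 42) = 4*(((1*(⅕) + 4*(-½))*0)*1 + 42) = 4*(((⅕ - 2)*0)*1 + 42) = 4*(-9/5*0*1 + 42) = 4*(0*1 + 42) = 4*(0 + 42) = 4*42 = 168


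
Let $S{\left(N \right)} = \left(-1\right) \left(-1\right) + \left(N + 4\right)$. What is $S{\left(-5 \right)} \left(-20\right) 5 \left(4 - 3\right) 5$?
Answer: $0$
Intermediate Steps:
$S{\left(N \right)} = 5 + N$ ($S{\left(N \right)} = 1 + \left(4 + N\right) = 5 + N$)
$S{\left(-5 \right)} \left(-20\right) 5 \left(4 - 3\right) 5 = \left(5 - 5\right) \left(-20\right) 5 \left(4 - 3\right) 5 = 0 \left(-20\right) 5 \cdot 1 \cdot 5 = 0 \cdot 5 \cdot 5 = 0 \cdot 25 = 0$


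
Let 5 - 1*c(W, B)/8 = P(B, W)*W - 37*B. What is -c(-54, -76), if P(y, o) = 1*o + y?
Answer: 78616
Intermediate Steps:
P(y, o) = o + y
c(W, B) = 40 + 296*B - 8*W*(B + W) (c(W, B) = 40 - 8*((W + B)*W - 37*B) = 40 - 8*((B + W)*W - 37*B) = 40 - 8*(W*(B + W) - 37*B) = 40 - 8*(-37*B + W*(B + W)) = 40 + (296*B - 8*W*(B + W)) = 40 + 296*B - 8*W*(B + W))
-c(-54, -76) = -(40 + 296*(-76) - 8*(-54)*(-76 - 54)) = -(40 - 22496 - 8*(-54)*(-130)) = -(40 - 22496 - 56160) = -1*(-78616) = 78616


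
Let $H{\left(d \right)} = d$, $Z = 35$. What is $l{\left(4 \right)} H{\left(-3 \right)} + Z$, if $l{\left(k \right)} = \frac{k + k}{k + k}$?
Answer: $32$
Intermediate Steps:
$l{\left(k \right)} = 1$ ($l{\left(k \right)} = \frac{2 k}{2 k} = 2 k \frac{1}{2 k} = 1$)
$l{\left(4 \right)} H{\left(-3 \right)} + Z = 1 \left(-3\right) + 35 = -3 + 35 = 32$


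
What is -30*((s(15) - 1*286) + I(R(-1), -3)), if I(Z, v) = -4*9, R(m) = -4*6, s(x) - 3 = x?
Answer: 9120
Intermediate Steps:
s(x) = 3 + x
R(m) = -24
I(Z, v) = -36
-30*((s(15) - 1*286) + I(R(-1), -3)) = -30*(((3 + 15) - 1*286) - 36) = -30*((18 - 286) - 36) = -30*(-268 - 36) = -30*(-304) = 9120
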